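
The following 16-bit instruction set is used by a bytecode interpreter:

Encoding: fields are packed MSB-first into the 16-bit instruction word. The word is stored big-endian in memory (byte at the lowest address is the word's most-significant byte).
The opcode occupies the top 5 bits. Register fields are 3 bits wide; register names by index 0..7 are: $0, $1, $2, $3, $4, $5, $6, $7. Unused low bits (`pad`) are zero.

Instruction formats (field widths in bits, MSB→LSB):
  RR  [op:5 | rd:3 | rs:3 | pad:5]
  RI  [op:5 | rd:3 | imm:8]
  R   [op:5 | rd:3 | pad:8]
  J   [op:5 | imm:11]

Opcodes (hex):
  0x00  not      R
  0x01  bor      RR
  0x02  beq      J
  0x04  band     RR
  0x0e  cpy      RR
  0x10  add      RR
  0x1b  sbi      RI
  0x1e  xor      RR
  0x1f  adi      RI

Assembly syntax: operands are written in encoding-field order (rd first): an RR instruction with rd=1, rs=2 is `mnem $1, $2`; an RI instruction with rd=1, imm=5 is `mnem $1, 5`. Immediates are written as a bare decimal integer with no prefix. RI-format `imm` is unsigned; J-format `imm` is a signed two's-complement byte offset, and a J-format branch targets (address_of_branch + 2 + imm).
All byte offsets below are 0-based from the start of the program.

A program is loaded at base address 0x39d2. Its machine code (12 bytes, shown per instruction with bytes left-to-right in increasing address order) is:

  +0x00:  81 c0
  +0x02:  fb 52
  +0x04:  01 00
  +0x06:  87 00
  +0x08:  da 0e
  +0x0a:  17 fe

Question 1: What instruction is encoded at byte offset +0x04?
not $1

[04] 01 00 → 0x0100
  op=0x0100>>11=0x0 ⇒ not (R)
  rd@[10:8]=0x1 ⇒ $1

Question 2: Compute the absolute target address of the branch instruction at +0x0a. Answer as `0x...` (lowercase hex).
@+0a  big-endian(17 fe) = 0x17fe
  op=0x17fe>>11=0x2 ⇒ beq (J)
  [10:0] imm=2046 (s11→-2) = -2
  target = base 0x39d2 + off 0x0a + 2 + imm -2 = 0x39dc

0x39dc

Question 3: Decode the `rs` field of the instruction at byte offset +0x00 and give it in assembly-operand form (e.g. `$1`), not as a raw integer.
$6

[00] 81 c0 → 0x81c0
  op=0x81c0>>11=0x10 ⇒ add (RR)
  [10:8] rd=1 = $1
  [7:5] rs=6 = $6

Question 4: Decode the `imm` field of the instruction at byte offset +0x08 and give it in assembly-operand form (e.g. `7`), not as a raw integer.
14

@+08  big-endian(da 0e) = 0xda0e
  top 5b → 0x1b → sbi [RI]
  rd@[10:8]=0x2 ⇒ $2
  imm@[7:0]=0xe ⇒ 14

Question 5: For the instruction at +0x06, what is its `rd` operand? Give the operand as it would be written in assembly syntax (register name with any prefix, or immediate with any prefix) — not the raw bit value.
+0x06: 87 00 ⇒ word 0x8700 (big)
  top 5b → 0x10 → add [RR]
  rd: (w>>8)&0x7=0x7 → $7
  rs: (w>>5)&0x7=0x0 → $0

$7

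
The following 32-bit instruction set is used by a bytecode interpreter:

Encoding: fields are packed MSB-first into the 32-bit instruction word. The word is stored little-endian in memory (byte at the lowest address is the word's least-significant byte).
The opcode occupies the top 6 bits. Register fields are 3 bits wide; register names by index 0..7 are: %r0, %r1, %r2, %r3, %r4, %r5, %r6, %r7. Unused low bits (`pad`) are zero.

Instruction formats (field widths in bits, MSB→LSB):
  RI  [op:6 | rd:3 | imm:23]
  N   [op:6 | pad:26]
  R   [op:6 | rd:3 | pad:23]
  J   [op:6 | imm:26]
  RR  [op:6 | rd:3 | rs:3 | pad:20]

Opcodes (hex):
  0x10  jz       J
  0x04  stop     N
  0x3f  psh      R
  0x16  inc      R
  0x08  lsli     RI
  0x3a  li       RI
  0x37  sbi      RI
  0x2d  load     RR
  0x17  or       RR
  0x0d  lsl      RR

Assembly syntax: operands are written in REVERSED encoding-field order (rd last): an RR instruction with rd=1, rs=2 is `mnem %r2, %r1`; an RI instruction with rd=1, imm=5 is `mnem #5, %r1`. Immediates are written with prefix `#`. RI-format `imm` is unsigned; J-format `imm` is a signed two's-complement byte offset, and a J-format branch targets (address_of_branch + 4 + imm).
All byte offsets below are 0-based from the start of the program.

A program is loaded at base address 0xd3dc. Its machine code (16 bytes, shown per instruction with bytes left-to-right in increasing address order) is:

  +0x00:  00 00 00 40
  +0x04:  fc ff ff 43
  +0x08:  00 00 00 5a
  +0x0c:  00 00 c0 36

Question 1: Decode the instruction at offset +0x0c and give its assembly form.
lsl %r4, %r5

+0x0c: 00 00 c0 36 ⇒ word 0x36c00000 (little)
  top 6b → 0xd → lsl [RR]
  [25:23] rd=5 = %r5
  [22:20] rs=4 = %r4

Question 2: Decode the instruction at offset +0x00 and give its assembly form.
off 0x00: read 00 00 00 40 as little → 0x40000000
  op=0x40000000>>26=0x10 ⇒ jz (J)
  [25:0] imm=0 = #0

jz #0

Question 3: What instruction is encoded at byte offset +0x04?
@+04  little-endian(fc ff ff 43) = 0x43fffffc
  op=0x43fffffc>>26=0x10 ⇒ jz (J)
  imm@[25:0]=0x3fffffc (s26→-4) ⇒ #-4

jz #-4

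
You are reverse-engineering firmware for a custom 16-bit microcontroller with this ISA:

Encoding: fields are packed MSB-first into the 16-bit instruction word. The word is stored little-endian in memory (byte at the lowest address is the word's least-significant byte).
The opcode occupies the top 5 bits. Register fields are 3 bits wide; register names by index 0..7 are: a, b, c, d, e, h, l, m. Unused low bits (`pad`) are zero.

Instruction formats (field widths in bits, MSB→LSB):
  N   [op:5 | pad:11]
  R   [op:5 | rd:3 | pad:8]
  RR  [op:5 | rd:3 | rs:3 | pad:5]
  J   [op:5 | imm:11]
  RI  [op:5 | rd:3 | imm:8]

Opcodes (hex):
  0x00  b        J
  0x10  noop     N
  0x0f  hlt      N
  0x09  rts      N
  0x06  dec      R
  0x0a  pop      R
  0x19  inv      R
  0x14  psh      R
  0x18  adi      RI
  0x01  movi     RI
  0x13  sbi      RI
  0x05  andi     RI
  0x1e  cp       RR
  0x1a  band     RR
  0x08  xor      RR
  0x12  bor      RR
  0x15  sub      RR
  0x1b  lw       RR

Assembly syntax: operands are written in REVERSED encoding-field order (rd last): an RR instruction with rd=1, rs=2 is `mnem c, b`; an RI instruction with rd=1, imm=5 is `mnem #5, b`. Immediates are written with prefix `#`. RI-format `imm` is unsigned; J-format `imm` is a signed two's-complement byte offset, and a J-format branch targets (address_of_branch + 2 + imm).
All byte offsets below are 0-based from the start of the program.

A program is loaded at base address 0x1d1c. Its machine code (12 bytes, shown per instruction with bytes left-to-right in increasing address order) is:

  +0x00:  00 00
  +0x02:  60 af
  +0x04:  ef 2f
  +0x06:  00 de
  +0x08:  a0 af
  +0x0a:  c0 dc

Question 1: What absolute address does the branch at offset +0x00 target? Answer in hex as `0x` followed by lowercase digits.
off 0x00: read 00 00 as little → 0x0000
  top 5b → 0x0 → b [J]
  [10:0] imm=0 = #0
  target = base 0x1d1c + off 0x00 + 2 + imm 0 = 0x1d1e

0x1d1e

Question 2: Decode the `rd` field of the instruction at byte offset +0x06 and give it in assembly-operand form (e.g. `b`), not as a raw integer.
[06] 00 de → 0xde00
  opcode bits[15:11]=0x1b: lw/RR
  rd@[10:8]=0x6 ⇒ l
  rs@[7:5]=0x0 ⇒ a

l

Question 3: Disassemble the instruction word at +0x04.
[04] ef 2f → 0x2fef
  top 5b → 0x5 → andi [RI]
  rd@[10:8]=0x7 ⇒ m
  imm@[7:0]=0xef ⇒ #239

andi #239, m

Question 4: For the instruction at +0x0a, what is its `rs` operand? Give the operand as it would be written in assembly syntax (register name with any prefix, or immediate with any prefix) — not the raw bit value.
off 0x0a: read c0 dc as little → 0xdcc0
  top 5b → 0x1b → lw [RR]
  rd@[10:8]=0x4 ⇒ e
  rs@[7:5]=0x6 ⇒ l

l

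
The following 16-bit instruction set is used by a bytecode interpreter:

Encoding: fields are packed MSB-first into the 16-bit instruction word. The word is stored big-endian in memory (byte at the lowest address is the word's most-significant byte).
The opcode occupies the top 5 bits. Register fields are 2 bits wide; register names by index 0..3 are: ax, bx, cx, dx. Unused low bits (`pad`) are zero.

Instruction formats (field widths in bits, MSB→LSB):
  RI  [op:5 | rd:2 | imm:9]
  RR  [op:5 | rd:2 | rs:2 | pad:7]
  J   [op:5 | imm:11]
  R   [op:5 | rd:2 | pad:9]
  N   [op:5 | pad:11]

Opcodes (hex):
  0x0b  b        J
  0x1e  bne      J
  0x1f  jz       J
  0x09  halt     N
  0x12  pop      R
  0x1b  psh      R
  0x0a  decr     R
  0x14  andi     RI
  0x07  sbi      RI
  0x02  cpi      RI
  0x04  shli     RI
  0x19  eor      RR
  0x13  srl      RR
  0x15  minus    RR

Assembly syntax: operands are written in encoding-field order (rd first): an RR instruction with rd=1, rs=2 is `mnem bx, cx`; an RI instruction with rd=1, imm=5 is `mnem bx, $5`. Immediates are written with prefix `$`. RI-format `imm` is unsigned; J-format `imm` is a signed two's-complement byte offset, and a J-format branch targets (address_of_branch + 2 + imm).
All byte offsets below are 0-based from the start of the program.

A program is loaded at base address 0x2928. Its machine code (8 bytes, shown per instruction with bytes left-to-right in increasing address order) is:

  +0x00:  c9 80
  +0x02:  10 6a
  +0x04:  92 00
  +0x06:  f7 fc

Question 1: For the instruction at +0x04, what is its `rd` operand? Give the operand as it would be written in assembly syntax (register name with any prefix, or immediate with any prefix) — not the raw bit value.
[04] 92 00 → 0x9200
  top 5b → 0x12 → pop [R]
  rd@[10:9]=0x1 ⇒ bx

bx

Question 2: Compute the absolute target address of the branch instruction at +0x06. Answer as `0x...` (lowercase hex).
@+06  big-endian(f7 fc) = 0xf7fc
  top 5b → 0x1e → bne [J]
  [10:0] imm=2044 (s11→-4) = $-4
  target = base 0x2928 + off 0x06 + 2 + imm -4 = 0x292c

0x292c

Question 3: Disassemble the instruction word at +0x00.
[00] c9 80 → 0xc980
  top 5b → 0x19 → eor [RR]
  rd: (w>>9)&0x3=0x0 → ax
  rs: (w>>7)&0x3=0x3 → dx

eor ax, dx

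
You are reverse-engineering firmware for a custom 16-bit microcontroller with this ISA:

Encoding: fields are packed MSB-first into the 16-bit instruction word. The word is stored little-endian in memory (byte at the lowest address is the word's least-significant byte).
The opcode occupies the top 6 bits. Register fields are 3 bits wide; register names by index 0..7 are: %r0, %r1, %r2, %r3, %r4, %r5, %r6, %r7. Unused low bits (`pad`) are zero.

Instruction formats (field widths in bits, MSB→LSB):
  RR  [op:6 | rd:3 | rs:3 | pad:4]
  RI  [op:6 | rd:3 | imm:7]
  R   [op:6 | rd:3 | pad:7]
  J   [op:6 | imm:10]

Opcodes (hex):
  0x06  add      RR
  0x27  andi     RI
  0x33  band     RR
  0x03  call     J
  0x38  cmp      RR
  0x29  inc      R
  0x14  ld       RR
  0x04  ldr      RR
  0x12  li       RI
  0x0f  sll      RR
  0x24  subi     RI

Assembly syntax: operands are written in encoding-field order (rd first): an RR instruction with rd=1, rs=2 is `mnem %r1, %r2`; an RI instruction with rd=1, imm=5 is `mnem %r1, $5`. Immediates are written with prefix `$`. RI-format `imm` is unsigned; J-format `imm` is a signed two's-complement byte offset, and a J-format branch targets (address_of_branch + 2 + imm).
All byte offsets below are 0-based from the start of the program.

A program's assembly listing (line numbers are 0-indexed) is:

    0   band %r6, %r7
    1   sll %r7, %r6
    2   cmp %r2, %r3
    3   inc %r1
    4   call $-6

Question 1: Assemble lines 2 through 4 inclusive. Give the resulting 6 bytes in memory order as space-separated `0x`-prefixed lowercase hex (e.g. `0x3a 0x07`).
0x30 0xe1 0x80 0xa4 0xfa 0x0f

L2: cmp op=0x38:6|rd=2:3|rs=3:3|pad=0:4 ⇒ 0xe130 ⇒ little 30 e1
L3: inc op=0x29:6|rd=1:3|pad=0:7 ⇒ 0xa480 ⇒ little 80 a4
L4: call op=0x3:6|imm=-6:10 ⇒ 0x0ffa ⇒ little fa 0f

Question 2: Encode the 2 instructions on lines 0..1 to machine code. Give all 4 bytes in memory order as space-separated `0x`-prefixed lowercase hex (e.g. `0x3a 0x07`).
0x70 0xcf 0xe0 0x3f

L0: band op=0x33:6|rd=6:3|rs=7:3|pad=0:4 ⇒ 0xcf70 ⇒ little 70 cf
L1: sll op=0xf:6|rd=7:3|rs=6:3|pad=0:4 ⇒ 0x3fe0 ⇒ little e0 3f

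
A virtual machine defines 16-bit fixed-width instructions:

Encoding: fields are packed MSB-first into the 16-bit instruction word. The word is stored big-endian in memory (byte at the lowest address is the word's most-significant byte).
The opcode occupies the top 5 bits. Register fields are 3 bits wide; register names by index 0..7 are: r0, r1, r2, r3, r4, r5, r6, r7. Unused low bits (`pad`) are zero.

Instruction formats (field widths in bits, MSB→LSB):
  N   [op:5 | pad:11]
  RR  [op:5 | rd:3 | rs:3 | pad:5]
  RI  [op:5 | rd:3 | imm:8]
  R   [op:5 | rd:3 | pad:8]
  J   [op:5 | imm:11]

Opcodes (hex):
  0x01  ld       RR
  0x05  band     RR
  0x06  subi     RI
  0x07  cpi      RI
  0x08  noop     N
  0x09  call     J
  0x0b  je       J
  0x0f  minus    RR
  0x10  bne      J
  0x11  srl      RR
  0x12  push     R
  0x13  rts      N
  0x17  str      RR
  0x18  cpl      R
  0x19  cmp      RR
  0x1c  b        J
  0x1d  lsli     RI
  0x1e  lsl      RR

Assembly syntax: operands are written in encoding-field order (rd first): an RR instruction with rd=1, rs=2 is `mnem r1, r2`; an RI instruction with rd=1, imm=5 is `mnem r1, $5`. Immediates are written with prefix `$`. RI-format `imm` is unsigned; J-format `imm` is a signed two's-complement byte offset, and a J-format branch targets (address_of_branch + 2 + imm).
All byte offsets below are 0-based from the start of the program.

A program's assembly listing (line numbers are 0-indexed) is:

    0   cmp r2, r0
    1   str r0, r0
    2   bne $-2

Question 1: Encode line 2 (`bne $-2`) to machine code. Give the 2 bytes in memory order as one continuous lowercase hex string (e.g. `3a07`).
L2: bne op=0x10:5|imm=-2:11 ⇒ 0x87fe ⇒ big 87 fe

87fe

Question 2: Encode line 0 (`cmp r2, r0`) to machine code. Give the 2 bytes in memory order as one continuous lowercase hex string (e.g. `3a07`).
ca00

L0: cmp op=0x19:5|rd=2:3|rs=0:3|pad=0:5 ⇒ 0xca00 ⇒ big ca 00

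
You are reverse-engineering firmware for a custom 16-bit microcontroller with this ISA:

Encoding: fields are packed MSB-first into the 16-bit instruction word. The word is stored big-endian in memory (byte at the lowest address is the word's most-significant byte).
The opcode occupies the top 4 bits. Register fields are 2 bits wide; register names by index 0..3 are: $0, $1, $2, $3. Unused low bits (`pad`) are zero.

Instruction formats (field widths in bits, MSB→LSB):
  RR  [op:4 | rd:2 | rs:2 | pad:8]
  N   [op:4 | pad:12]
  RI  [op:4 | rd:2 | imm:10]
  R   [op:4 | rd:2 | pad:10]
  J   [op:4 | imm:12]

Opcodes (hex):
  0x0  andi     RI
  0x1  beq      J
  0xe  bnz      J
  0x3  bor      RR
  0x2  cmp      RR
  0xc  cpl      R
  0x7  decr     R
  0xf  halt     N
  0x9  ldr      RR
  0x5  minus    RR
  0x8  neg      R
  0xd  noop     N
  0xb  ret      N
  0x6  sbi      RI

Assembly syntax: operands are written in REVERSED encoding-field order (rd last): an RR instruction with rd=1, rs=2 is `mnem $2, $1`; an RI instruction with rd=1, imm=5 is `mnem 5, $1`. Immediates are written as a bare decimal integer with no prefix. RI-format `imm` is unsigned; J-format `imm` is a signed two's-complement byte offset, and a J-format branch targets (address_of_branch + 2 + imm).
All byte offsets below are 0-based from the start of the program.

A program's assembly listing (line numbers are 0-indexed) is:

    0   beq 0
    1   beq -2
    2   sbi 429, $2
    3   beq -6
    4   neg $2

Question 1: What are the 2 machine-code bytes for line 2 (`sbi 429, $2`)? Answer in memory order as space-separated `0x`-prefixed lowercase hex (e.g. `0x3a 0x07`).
2. sbi fields op=0x6:4|rd=2:2|imm=429:10 → word 69adh → 69 ad

0x69 0xad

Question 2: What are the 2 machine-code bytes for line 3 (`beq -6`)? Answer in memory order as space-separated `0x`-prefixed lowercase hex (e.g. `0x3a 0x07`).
0x1f 0xfa

line 3 (beq): pack op=0x1:4|imm=-6:12 = 0x1ffa; big→ 1f fa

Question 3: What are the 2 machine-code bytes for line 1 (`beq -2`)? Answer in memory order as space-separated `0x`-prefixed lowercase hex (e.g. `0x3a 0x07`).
0x1f 0xfe

line 1 (beq): pack op=0x1:4|imm=-2:12 = 0x1ffe; big→ 1f fe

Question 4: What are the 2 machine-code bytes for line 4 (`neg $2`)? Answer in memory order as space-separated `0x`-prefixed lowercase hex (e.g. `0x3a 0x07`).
0x88 0x00

L4: neg op=0x8:4|rd=2:2|pad=0:10 ⇒ 0x8800 ⇒ big 88 00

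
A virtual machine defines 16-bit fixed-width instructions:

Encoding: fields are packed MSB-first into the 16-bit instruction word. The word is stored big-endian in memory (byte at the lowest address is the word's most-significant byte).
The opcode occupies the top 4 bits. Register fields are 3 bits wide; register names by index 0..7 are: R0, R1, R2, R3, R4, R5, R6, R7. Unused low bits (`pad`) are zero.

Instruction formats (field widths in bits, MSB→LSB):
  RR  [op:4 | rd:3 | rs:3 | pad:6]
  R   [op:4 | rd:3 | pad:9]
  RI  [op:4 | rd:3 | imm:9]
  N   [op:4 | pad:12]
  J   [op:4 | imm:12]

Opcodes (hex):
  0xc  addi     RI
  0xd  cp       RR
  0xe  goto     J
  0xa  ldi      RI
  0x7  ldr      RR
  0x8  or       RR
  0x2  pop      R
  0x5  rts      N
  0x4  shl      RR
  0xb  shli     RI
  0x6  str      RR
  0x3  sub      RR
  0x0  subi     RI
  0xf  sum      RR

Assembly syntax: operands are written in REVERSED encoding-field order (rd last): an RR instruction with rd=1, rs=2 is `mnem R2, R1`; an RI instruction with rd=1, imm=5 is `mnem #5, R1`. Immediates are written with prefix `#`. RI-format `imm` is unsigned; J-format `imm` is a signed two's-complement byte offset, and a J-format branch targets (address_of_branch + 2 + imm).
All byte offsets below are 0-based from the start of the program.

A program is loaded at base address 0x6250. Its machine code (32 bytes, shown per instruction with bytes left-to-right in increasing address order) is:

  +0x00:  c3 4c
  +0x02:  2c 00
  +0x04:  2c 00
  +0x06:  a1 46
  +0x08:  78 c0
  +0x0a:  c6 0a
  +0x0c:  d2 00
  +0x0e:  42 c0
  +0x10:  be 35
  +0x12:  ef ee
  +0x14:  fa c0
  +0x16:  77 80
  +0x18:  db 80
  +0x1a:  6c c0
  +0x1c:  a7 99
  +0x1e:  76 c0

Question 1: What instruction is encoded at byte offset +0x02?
pop R6

@+02  big-endian(2c 00) = 0x2c00
  op=0x2c00>>12=0x2 ⇒ pop (R)
  rd: (w>>9)&0x7=0x6 → R6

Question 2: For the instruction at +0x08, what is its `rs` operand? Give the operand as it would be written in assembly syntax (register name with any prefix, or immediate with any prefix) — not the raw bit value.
R3

[08] 78 c0 → 0x78c0
  opcode bits[15:12]=0x7: ldr/RR
  [11:9] rd=4 = R4
  [8:6] rs=3 = R3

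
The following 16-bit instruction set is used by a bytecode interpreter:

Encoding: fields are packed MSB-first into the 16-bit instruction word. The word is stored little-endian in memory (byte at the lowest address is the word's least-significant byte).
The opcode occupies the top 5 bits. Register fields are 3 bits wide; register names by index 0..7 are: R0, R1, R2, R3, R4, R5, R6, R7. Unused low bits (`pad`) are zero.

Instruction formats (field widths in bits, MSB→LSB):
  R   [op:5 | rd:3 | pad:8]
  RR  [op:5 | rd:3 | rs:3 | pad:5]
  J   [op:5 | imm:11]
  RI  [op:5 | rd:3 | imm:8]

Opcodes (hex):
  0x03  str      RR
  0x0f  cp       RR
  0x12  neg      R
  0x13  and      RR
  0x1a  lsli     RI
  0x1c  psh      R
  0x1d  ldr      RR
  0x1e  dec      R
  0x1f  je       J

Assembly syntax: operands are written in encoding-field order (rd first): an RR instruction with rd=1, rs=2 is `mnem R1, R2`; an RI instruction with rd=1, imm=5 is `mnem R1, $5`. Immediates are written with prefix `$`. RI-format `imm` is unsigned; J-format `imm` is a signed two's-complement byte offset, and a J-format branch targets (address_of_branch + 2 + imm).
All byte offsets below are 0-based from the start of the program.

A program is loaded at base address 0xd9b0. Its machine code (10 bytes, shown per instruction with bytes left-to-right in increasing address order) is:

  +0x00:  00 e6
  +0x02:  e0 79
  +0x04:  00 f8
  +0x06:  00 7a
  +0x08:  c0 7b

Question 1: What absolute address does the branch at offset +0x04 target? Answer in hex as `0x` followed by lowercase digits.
off 0x04: read 00 f8 as little → 0xf800
  top 5b → 0x1f → je [J]
  [10:0] imm=0 = $0
  target = base 0xd9b0 + off 0x04 + 2 + imm 0 = 0xd9b6

0xd9b6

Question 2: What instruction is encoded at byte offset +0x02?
off 0x02: read e0 79 as little → 0x79e0
  opcode bits[15:11]=0xf: cp/RR
  rd: (w>>8)&0x7=0x1 → R1
  rs: (w>>5)&0x7=0x7 → R7

cp R1, R7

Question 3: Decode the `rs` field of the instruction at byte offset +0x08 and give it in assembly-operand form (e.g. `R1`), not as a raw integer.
R6

off 0x08: read c0 7b as little → 0x7bc0
  opcode bits[15:11]=0xf: cp/RR
  rd@[10:8]=0x3 ⇒ R3
  rs@[7:5]=0x6 ⇒ R6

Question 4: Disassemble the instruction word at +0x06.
@+06  little-endian(00 7a) = 0x7a00
  top 5b → 0xf → cp [RR]
  rd: (w>>8)&0x7=0x2 → R2
  rs: (w>>5)&0x7=0x0 → R0

cp R2, R0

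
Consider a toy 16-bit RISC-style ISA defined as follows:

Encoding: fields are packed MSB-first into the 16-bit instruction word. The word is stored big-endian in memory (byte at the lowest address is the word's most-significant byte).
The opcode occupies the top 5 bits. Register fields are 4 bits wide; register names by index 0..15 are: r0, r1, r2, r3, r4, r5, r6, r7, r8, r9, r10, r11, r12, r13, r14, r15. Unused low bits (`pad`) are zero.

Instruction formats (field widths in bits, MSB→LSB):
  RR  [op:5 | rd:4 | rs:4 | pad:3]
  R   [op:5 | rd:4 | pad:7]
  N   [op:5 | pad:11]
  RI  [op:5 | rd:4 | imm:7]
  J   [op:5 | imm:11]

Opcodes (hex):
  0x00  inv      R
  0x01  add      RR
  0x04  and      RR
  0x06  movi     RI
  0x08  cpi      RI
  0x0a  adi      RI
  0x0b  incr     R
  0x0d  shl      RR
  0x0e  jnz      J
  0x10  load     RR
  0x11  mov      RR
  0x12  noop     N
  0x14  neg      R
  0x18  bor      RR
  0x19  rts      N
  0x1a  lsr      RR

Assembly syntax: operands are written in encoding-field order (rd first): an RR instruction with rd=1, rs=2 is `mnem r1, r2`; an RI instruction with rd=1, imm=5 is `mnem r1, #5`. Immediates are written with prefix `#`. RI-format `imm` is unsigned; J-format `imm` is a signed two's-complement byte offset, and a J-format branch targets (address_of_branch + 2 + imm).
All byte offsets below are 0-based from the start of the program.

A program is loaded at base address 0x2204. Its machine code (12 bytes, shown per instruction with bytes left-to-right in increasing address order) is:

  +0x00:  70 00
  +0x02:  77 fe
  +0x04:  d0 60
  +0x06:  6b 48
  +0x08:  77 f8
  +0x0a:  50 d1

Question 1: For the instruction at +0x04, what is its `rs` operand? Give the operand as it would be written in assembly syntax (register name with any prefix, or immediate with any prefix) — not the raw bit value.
[04] d0 60 → 0xd060
  opcode bits[15:11]=0x1a: lsr/RR
  rd@[10:7]=0x0 ⇒ r0
  rs@[6:3]=0xc ⇒ r12

r12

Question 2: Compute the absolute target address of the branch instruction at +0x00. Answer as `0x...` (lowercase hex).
+0x00: 70 00 ⇒ word 0x7000 (big)
  top 5b → 0xe → jnz [J]
  [10:0] imm=0 = #0
  target = base 0x2204 + off 0x00 + 2 + imm 0 = 0x2206

0x2206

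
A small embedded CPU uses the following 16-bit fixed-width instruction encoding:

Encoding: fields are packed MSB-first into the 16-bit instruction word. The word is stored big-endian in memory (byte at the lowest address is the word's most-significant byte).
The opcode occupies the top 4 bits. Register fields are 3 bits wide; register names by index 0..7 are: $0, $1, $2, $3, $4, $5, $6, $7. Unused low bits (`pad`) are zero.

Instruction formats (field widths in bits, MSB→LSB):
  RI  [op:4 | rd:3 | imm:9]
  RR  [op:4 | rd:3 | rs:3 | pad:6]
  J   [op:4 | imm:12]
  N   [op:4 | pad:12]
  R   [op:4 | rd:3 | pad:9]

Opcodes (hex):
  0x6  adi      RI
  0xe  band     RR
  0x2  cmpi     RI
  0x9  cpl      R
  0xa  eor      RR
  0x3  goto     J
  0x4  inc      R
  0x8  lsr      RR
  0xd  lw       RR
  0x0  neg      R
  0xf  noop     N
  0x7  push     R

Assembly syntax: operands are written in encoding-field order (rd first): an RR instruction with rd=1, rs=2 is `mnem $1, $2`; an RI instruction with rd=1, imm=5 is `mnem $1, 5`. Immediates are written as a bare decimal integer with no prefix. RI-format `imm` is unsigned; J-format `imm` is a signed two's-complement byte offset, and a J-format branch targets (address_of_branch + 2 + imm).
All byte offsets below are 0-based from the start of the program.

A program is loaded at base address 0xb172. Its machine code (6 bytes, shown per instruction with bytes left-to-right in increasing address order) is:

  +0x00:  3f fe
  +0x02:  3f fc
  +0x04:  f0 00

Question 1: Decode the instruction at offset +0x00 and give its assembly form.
goto -2

+0x00: 3f fe ⇒ word 0x3ffe (big)
  top 4b → 0x3 → goto [J]
  [11:0] imm=4094 (s12→-2) = -2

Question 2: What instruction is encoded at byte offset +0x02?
@+02  big-endian(3f fc) = 0x3ffc
  opcode bits[15:12]=0x3: goto/J
  [11:0] imm=4092 (s12→-4) = -4

goto -4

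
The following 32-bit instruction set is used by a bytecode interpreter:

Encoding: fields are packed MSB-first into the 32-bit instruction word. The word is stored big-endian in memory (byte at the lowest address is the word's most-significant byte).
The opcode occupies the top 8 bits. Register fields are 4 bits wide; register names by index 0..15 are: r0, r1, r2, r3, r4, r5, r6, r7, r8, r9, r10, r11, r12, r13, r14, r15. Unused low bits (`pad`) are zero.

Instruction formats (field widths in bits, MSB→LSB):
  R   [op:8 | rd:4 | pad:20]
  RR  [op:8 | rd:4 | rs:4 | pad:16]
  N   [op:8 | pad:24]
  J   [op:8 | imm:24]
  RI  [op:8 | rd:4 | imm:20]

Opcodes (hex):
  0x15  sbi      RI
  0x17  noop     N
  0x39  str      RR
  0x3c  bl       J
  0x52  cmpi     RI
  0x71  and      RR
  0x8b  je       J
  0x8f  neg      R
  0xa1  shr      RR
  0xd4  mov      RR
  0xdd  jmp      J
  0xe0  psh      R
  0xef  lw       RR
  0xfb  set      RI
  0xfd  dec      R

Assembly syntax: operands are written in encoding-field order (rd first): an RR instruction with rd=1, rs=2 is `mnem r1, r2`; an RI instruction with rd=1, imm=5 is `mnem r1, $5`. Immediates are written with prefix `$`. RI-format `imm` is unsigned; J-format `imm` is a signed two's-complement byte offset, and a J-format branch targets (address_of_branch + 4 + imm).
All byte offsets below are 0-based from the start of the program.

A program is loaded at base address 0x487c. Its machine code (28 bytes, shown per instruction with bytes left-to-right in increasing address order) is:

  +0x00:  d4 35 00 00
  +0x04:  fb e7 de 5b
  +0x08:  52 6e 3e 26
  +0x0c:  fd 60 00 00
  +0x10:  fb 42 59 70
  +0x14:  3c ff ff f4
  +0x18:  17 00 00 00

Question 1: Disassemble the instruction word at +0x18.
noop

off 0x18: read 17 00 00 00 as big → 0x17000000
  opcode bits[31:24]=0x17: noop/N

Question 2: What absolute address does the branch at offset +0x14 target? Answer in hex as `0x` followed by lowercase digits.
+0x14: 3c ff ff f4 ⇒ word 0x3cfffff4 (big)
  top 8b → 0x3c → bl [J]
  imm: (w>>0)&0xffffff=0xfffff4 (s24→-12) → $-12
  target = base 0x487c + off 0x14 + 4 + imm -12 = 0x4888

0x4888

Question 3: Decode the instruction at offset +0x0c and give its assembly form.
[0c] fd 60 00 00 → 0xfd600000
  op=0xfd600000>>24=0xfd ⇒ dec (R)
  rd@[23:20]=0x6 ⇒ r6

dec r6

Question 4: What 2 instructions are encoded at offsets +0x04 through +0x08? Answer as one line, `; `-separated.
off 0x04: read fb e7 de 5b as big → 0xfbe7de5b
  op=0xfbe7de5b>>24=0xfb ⇒ set (RI)
  rd: (w>>20)&0xf=0xe → r14
  imm: (w>>0)&0xfffff=0x7de5b → $515675
off 0x08: read 52 6e 3e 26 as big → 0x526e3e26
  op=0x526e3e26>>24=0x52 ⇒ cmpi (RI)
  rd: (w>>20)&0xf=0x6 → r6
  imm: (w>>0)&0xfffff=0xe3e26 → $933414

set r14, $515675; cmpi r6, $933414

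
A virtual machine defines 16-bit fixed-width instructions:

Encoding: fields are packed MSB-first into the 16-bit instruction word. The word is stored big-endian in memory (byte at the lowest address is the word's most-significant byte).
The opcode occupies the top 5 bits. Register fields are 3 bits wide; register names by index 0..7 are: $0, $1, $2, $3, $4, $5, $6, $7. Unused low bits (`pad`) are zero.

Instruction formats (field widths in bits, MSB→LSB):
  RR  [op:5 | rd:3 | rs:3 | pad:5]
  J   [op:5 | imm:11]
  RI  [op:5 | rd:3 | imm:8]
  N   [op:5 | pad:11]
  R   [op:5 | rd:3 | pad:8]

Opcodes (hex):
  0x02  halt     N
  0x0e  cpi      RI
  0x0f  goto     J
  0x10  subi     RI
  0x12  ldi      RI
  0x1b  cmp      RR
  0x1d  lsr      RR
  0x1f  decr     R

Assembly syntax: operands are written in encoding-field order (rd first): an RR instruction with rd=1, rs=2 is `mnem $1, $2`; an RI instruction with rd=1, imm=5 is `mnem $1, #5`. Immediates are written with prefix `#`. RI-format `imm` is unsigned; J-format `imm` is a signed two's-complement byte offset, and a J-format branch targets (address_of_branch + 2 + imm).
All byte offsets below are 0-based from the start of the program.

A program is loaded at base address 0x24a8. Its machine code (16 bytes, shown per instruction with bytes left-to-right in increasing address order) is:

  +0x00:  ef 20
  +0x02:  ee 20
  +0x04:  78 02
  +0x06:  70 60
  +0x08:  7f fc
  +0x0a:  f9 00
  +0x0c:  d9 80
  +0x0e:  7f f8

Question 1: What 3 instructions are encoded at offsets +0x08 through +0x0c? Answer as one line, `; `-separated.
goto #-4; decr $1; cmp $1, $4

[08] 7f fc → 0x7ffc
  op=0x7ffc>>11=0xf ⇒ goto (J)
  imm: (w>>0)&0x7ff=0x7fc (s11→-4) → #-4
[0a] f9 00 → 0xf900
  op=0xf900>>11=0x1f ⇒ decr (R)
  rd: (w>>8)&0x7=0x1 → $1
[0c] d9 80 → 0xd980
  op=0xd980>>11=0x1b ⇒ cmp (RR)
  rd: (w>>8)&0x7=0x1 → $1
  rs: (w>>5)&0x7=0x4 → $4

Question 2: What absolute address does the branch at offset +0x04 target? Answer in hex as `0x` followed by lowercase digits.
+0x04: 78 02 ⇒ word 0x7802 (big)
  op=0x7802>>11=0xf ⇒ goto (J)
  imm@[10:0]=0x2 ⇒ #2
  target = base 0x24a8 + off 0x04 + 2 + imm 2 = 0x24b0

0x24b0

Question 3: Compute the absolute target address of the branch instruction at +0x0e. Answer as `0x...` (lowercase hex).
0x24b0

[0e] 7f f8 → 0x7ff8
  op=0x7ff8>>11=0xf ⇒ goto (J)
  imm@[10:0]=0x7f8 (s11→-8) ⇒ #-8
  target = base 0x24a8 + off 0x0e + 2 + imm -8 = 0x24b0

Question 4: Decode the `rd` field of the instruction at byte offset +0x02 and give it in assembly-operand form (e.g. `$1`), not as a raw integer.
@+02  big-endian(ee 20) = 0xee20
  top 5b → 0x1d → lsr [RR]
  rd: (w>>8)&0x7=0x6 → $6
  rs: (w>>5)&0x7=0x1 → $1

$6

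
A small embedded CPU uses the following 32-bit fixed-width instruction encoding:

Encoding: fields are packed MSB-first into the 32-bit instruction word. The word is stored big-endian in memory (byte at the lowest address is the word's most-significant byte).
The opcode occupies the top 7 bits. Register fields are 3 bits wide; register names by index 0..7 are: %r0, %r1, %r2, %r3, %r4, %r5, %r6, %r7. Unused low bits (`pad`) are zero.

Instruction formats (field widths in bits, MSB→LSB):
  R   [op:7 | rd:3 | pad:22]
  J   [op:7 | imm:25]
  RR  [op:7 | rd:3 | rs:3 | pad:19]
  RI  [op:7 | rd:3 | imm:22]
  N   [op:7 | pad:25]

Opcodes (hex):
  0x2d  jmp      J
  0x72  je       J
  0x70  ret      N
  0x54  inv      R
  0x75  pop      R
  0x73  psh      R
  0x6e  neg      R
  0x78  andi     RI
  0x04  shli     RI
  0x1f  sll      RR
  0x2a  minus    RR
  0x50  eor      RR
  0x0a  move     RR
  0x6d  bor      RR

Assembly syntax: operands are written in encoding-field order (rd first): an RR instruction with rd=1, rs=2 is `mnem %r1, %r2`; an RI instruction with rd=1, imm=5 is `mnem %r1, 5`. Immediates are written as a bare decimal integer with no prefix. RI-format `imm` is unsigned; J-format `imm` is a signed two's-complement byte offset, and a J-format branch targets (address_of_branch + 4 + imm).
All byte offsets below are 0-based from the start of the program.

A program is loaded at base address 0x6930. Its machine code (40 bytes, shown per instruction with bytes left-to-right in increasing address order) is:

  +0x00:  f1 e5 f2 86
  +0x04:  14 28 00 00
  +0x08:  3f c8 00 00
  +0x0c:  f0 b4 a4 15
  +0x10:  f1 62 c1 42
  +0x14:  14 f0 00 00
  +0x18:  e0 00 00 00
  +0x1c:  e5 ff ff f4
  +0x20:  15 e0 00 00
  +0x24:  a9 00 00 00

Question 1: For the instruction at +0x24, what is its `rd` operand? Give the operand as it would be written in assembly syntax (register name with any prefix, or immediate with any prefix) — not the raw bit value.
%r4

@+24  big-endian(a9 00 00 00) = 0xa9000000
  top 7b → 0x54 → inv [R]
  [24:22] rd=4 = %r4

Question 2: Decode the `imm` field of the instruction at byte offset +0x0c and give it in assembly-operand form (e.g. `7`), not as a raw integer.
[0c] f0 b4 a4 15 → 0xf0b4a415
  opcode bits[31:25]=0x78: andi/RI
  [24:22] rd=2 = %r2
  [21:0] imm=3449877 = 3449877

3449877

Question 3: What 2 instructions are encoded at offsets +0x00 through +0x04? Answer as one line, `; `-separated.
andi %r7, 2486918; move %r0, %r5

@+00  big-endian(f1 e5 f2 86) = 0xf1e5f286
  top 7b → 0x78 → andi [RI]
  [24:22] rd=7 = %r7
  [21:0] imm=2486918 = 2486918
@+04  big-endian(14 28 00 00) = 0x14280000
  top 7b → 0xa → move [RR]
  [24:22] rd=0 = %r0
  [21:19] rs=5 = %r5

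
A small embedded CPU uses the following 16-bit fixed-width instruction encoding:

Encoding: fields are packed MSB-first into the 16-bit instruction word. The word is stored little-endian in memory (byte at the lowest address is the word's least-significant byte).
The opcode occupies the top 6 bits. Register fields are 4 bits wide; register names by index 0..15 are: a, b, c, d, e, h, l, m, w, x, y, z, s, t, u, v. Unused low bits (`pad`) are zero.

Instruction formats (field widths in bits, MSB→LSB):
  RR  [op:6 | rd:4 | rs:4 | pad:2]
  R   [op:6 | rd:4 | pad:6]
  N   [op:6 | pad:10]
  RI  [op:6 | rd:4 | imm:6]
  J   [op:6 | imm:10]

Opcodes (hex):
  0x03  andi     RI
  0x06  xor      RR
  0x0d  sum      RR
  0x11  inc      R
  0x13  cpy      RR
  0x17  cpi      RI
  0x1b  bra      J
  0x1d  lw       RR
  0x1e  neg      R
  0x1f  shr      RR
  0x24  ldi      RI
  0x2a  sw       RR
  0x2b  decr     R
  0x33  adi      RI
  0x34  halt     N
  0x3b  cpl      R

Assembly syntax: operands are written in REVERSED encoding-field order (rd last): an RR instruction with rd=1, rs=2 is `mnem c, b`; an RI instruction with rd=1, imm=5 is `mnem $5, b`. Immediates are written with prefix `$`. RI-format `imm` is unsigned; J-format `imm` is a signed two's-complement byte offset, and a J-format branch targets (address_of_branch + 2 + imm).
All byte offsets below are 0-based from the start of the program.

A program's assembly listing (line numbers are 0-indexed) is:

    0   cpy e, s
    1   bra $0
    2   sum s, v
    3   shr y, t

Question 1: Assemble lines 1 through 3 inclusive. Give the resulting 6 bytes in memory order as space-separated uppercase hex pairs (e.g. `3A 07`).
00 6C F0 37 68 7F

1. bra fields op=0x1b:6|imm=0:10 → word 6c00h → 00 6c
2. sum fields op=0xd:6|rd=15:4|rs=12:4|pad=0:2 → word 37f0h → f0 37
3. shr fields op=0x1f:6|rd=13:4|rs=10:4|pad=0:2 → word 7f68h → 68 7f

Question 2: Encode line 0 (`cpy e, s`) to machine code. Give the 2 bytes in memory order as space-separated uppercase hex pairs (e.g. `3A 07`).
10 4F

L0: cpy op=0x13:6|rd=12:4|rs=4:4|pad=0:2 ⇒ 0x4f10 ⇒ little 10 4f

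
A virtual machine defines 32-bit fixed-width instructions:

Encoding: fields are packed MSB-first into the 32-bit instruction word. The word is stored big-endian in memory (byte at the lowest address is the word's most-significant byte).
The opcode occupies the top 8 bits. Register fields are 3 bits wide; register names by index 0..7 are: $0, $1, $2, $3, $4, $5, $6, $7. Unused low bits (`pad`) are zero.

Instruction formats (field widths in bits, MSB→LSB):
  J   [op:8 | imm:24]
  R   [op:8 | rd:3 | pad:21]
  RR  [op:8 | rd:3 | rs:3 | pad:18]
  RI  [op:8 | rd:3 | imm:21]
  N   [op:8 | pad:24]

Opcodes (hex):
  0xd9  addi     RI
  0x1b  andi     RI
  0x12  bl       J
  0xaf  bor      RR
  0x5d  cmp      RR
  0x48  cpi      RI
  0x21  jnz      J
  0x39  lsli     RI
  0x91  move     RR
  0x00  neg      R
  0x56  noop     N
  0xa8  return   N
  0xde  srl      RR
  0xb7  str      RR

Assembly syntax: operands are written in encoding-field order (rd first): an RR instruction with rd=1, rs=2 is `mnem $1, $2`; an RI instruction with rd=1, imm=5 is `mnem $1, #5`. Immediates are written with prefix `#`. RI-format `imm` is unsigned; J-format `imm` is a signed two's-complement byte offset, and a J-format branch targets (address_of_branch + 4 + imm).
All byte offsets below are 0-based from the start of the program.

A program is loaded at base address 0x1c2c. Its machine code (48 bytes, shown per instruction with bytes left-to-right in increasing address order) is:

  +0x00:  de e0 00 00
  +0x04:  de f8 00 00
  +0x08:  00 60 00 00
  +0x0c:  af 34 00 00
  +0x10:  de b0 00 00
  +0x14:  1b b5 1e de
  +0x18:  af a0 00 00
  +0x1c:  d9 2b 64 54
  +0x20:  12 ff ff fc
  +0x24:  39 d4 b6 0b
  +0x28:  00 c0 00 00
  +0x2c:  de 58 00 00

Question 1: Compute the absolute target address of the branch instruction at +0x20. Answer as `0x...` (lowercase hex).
@+20  big-endian(12 ff ff fc) = 0x12fffffc
  top 8b → 0x12 → bl [J]
  imm: (w>>0)&0xffffff=0xfffffc (s24→-4) → #-4
  target = base 0x1c2c + off 0x20 + 4 + imm -4 = 0x1c4c

0x1c4c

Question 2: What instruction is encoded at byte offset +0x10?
srl $5, $4

[10] de b0 00 00 → 0xdeb00000
  top 8b → 0xde → srl [RR]
  [23:21] rd=5 = $5
  [20:18] rs=4 = $4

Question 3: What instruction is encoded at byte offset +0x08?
neg $3

[08] 00 60 00 00 → 0x00600000
  top 8b → 0x0 → neg [R]
  [23:21] rd=3 = $3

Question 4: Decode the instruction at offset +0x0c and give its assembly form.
+0x0c: af 34 00 00 ⇒ word 0xaf340000 (big)
  top 8b → 0xaf → bor [RR]
  rd: (w>>21)&0x7=0x1 → $1
  rs: (w>>18)&0x7=0x5 → $5

bor $1, $5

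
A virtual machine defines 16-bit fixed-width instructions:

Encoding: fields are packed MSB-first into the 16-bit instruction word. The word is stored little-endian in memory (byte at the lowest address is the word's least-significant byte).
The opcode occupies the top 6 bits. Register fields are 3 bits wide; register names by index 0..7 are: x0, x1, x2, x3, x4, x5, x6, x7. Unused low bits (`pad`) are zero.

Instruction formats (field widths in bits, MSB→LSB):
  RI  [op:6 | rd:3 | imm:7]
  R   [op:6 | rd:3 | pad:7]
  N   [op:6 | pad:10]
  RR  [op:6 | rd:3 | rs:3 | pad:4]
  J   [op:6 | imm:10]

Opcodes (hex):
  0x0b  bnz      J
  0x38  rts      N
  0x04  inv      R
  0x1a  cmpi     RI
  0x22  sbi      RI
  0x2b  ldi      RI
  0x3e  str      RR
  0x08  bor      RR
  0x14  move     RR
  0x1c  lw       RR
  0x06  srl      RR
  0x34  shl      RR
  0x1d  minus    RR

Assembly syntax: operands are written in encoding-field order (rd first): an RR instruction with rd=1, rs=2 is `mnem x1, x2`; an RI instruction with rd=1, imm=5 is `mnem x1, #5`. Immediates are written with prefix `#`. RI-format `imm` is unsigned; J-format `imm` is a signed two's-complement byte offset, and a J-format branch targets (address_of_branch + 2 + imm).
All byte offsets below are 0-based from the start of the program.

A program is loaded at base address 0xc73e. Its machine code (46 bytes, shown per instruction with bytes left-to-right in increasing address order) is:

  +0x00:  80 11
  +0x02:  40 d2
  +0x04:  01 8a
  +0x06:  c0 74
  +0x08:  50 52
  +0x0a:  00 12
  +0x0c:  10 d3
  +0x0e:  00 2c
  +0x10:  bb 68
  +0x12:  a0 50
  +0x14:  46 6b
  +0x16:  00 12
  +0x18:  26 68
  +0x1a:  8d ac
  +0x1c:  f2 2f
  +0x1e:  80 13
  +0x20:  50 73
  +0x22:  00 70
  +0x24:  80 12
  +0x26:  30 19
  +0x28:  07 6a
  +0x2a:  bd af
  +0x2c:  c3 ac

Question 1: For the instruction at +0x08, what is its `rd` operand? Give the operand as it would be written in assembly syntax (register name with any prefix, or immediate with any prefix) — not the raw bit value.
off 0x08: read 50 52 as little → 0x5250
  opcode bits[15:10]=0x14: move/RR
  [9:7] rd=4 = x4
  [6:4] rs=5 = x5

x4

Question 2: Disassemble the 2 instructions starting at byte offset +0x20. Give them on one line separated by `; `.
lw x6, x5; lw x0, x0

@+20  little-endian(50 73) = 0x7350
  top 6b → 0x1c → lw [RR]
  rd: (w>>7)&0x7=0x6 → x6
  rs: (w>>4)&0x7=0x5 → x5
@+22  little-endian(00 70) = 0x7000
  top 6b → 0x1c → lw [RR]
  rd: (w>>7)&0x7=0x0 → x0
  rs: (w>>4)&0x7=0x0 → x0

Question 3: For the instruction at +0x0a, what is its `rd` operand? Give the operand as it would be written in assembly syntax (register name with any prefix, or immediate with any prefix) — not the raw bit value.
+0x0a: 00 12 ⇒ word 0x1200 (little)
  opcode bits[15:10]=0x4: inv/R
  rd: (w>>7)&0x7=0x4 → x4

x4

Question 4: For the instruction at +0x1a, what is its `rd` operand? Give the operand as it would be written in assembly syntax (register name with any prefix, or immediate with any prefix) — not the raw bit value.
x1

[1a] 8d ac → 0xac8d
  opcode bits[15:10]=0x2b: ldi/RI
  rd: (w>>7)&0x7=0x1 → x1
  imm: (w>>0)&0x7f=0xd → #13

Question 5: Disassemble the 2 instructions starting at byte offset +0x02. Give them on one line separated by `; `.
@+02  little-endian(40 d2) = 0xd240
  op=0xd240>>10=0x34 ⇒ shl (RR)
  rd@[9:7]=0x4 ⇒ x4
  rs@[6:4]=0x4 ⇒ x4
@+04  little-endian(01 8a) = 0x8a01
  op=0x8a01>>10=0x22 ⇒ sbi (RI)
  rd@[9:7]=0x4 ⇒ x4
  imm@[6:0]=0x1 ⇒ #1

shl x4, x4; sbi x4, #1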